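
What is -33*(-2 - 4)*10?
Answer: 1980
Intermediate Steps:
-33*(-2 - 4)*10 = -33*(-6)*10 = 198*10 = 1980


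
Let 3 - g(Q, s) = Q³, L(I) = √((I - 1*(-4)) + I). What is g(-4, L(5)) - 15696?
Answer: -15629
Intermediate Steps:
L(I) = √(4 + 2*I) (L(I) = √((I + 4) + I) = √((4 + I) + I) = √(4 + 2*I))
g(Q, s) = 3 - Q³
g(-4, L(5)) - 15696 = (3 - 1*(-4)³) - 15696 = (3 - 1*(-64)) - 15696 = (3 + 64) - 15696 = 67 - 15696 = -15629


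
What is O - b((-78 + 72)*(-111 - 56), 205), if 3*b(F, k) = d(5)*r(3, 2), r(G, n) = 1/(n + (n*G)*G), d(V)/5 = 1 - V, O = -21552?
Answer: -64655/3 ≈ -21552.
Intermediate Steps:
d(V) = 5 - 5*V (d(V) = 5*(1 - V) = 5 - 5*V)
r(G, n) = 1/(n + n*G**2) (r(G, n) = 1/(n + (G*n)*G) = 1/(n + n*G**2))
b(F, k) = -1/3 (b(F, k) = ((5 - 5*5)*(1/(2*(1 + 3**2))))/3 = ((5 - 25)*(1/(2*(1 + 9))))/3 = (-10/10)/3 = (-20*1/20)/3 = (1/3)*(-1) = -1/3)
O - b((-78 + 72)*(-111 - 56), 205) = -21552 - 1*(-1/3) = -21552 + 1/3 = -64655/3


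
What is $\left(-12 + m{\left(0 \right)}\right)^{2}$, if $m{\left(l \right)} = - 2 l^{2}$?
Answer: $144$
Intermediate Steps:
$\left(-12 + m{\left(0 \right)}\right)^{2} = \left(-12 - 2 \cdot 0^{2}\right)^{2} = \left(-12 - 0\right)^{2} = \left(-12 + 0\right)^{2} = \left(-12\right)^{2} = 144$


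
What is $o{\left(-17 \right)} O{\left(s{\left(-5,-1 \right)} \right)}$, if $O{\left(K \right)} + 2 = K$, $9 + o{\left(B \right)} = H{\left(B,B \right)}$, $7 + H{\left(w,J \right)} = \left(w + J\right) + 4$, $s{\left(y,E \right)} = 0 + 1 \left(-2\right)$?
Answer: $184$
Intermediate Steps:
$s{\left(y,E \right)} = -2$ ($s{\left(y,E \right)} = 0 - 2 = -2$)
$H{\left(w,J \right)} = -3 + J + w$ ($H{\left(w,J \right)} = -7 + \left(\left(w + J\right) + 4\right) = -7 + \left(\left(J + w\right) + 4\right) = -7 + \left(4 + J + w\right) = -3 + J + w$)
$o{\left(B \right)} = -12 + 2 B$ ($o{\left(B \right)} = -9 + \left(-3 + B + B\right) = -9 + \left(-3 + 2 B\right) = -12 + 2 B$)
$O{\left(K \right)} = -2 + K$
$o{\left(-17 \right)} O{\left(s{\left(-5,-1 \right)} \right)} = \left(-12 + 2 \left(-17\right)\right) \left(-2 - 2\right) = \left(-12 - 34\right) \left(-4\right) = \left(-46\right) \left(-4\right) = 184$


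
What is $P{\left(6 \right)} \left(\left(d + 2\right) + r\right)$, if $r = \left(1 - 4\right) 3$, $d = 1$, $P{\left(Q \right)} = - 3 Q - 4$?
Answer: $132$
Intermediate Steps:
$P{\left(Q \right)} = -4 - 3 Q$
$r = -9$ ($r = \left(-3\right) 3 = -9$)
$P{\left(6 \right)} \left(\left(d + 2\right) + r\right) = \left(-4 - 18\right) \left(\left(1 + 2\right) - 9\right) = \left(-4 - 18\right) \left(3 - 9\right) = \left(-22\right) \left(-6\right) = 132$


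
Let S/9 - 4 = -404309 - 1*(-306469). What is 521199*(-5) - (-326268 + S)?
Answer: -1399203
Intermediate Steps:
S = -880524 (S = 36 + 9*(-404309 - 1*(-306469)) = 36 + 9*(-404309 + 306469) = 36 + 9*(-97840) = 36 - 880560 = -880524)
521199*(-5) - (-326268 + S) = 521199*(-5) - (-326268 - 880524) = -2605995 - 1*(-1206792) = -2605995 + 1206792 = -1399203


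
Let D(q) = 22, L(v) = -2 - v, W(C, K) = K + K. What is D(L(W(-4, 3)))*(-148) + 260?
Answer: -2996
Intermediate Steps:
W(C, K) = 2*K
D(L(W(-4, 3)))*(-148) + 260 = 22*(-148) + 260 = -3256 + 260 = -2996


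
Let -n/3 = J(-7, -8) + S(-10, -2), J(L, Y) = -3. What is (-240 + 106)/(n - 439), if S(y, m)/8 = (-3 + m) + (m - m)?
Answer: 67/155 ≈ 0.43226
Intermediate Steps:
S(y, m) = -24 + 8*m (S(y, m) = 8*((-3 + m) + (m - m)) = 8*((-3 + m) + 0) = 8*(-3 + m) = -24 + 8*m)
n = 129 (n = -3*(-3 + (-24 + 8*(-2))) = -3*(-3 + (-24 - 16)) = -3*(-3 - 40) = -3*(-43) = 129)
(-240 + 106)/(n - 439) = (-240 + 106)/(129 - 439) = -134/(-310) = -134*(-1/310) = 67/155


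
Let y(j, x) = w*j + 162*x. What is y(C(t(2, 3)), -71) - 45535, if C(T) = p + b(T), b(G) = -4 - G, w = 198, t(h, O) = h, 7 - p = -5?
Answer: -55849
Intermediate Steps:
p = 12 (p = 7 - 1*(-5) = 7 + 5 = 12)
C(T) = 8 - T (C(T) = 12 + (-4 - T) = 8 - T)
y(j, x) = 162*x + 198*j (y(j, x) = 198*j + 162*x = 162*x + 198*j)
y(C(t(2, 3)), -71) - 45535 = (162*(-71) + 198*(8 - 1*2)) - 45535 = (-11502 + 198*(8 - 2)) - 45535 = (-11502 + 198*6) - 45535 = (-11502 + 1188) - 45535 = -10314 - 45535 = -55849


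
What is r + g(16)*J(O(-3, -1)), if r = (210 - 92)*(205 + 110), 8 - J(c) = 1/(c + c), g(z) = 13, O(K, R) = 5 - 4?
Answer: 74535/2 ≈ 37268.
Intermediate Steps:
O(K, R) = 1
J(c) = 8 - 1/(2*c) (J(c) = 8 - 1/(c + c) = 8 - 1/(2*c))
r = 37170 (r = 118*315 = 37170)
r + g(16)*J(O(-3, -1)) = 37170 + 13*(8 - ½/1) = 37170 + 13*(8 - ½*1) = 37170 + 13*(8 - ½) = 37170 + 13*(15/2) = 37170 + 195/2 = 74535/2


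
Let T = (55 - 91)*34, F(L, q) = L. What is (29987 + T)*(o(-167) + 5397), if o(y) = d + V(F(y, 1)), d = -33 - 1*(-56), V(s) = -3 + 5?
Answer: 155952986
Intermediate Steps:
V(s) = 2
T = -1224 (T = -36*34 = -1224)
d = 23 (d = -33 + 56 = 23)
o(y) = 25 (o(y) = 23 + 2 = 25)
(29987 + T)*(o(-167) + 5397) = (29987 - 1224)*(25 + 5397) = 28763*5422 = 155952986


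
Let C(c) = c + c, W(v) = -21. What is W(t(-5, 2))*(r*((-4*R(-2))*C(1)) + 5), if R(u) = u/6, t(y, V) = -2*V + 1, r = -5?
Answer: 175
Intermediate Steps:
t(y, V) = 1 - 2*V
C(c) = 2*c
R(u) = u/6 (R(u) = u*(⅙) = u/6)
W(t(-5, 2))*(r*((-4*R(-2))*C(1)) + 5) = -21*(-5*(-2*(-2)/3)*2*1 + 5) = -21*(-5*(-4*(-⅓))*2 + 5) = -21*(-20*2/3 + 5) = -21*(-5*8/3 + 5) = -21*(-40/3 + 5) = -21*(-25/3) = 175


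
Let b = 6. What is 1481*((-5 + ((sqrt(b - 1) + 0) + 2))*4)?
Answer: -17772 + 5924*sqrt(5) ≈ -4525.5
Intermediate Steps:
1481*((-5 + ((sqrt(b - 1) + 0) + 2))*4) = 1481*((-5 + ((sqrt(6 - 1) + 0) + 2))*4) = 1481*((-5 + ((sqrt(5) + 0) + 2))*4) = 1481*((-5 + (sqrt(5) + 2))*4) = 1481*((-5 + (2 + sqrt(5)))*4) = 1481*((-3 + sqrt(5))*4) = 1481*(-12 + 4*sqrt(5)) = -17772 + 5924*sqrt(5)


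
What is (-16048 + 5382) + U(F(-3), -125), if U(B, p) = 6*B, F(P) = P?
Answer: -10684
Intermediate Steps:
(-16048 + 5382) + U(F(-3), -125) = (-16048 + 5382) + 6*(-3) = -10666 - 18 = -10684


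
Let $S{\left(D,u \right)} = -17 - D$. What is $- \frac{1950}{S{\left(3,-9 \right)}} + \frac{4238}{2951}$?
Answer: $\frac{44917}{454} \approx 98.936$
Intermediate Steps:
$- \frac{1950}{S{\left(3,-9 \right)}} + \frac{4238}{2951} = - \frac{1950}{-17 - 3} + \frac{4238}{2951} = - \frac{1950}{-17 - 3} + 4238 \cdot \frac{1}{2951} = - \frac{1950}{-20} + \frac{326}{227} = \left(-1950\right) \left(- \frac{1}{20}\right) + \frac{326}{227} = \frac{195}{2} + \frac{326}{227} = \frac{44917}{454}$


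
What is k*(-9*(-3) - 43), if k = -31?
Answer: 496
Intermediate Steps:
k*(-9*(-3) - 43) = -31*(-9*(-3) - 43) = -31*(27 - 43) = -31*(-16) = 496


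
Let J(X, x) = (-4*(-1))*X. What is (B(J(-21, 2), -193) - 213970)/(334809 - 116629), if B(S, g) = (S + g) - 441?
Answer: -53672/54545 ≈ -0.98399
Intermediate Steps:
J(X, x) = 4*X
B(S, g) = -441 + S + g
(B(J(-21, 2), -193) - 213970)/(334809 - 116629) = ((-441 + 4*(-21) - 193) - 213970)/(334809 - 116629) = ((-441 - 84 - 193) - 213970)/218180 = (-718 - 213970)*(1/218180) = -214688*1/218180 = -53672/54545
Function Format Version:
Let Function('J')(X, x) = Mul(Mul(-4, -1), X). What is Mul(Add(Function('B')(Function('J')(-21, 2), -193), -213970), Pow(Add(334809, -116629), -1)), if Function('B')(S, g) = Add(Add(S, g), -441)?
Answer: Rational(-53672, 54545) ≈ -0.98399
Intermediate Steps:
Function('J')(X, x) = Mul(4, X)
Function('B')(S, g) = Add(-441, S, g)
Mul(Add(Function('B')(Function('J')(-21, 2), -193), -213970), Pow(Add(334809, -116629), -1)) = Mul(Add(Add(-441, Mul(4, -21), -193), -213970), Pow(Add(334809, -116629), -1)) = Mul(Add(Add(-441, -84, -193), -213970), Pow(218180, -1)) = Mul(Add(-718, -213970), Rational(1, 218180)) = Mul(-214688, Rational(1, 218180)) = Rational(-53672, 54545)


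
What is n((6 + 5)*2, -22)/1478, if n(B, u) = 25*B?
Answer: 275/739 ≈ 0.37212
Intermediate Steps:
n((6 + 5)*2, -22)/1478 = (25*((6 + 5)*2))/1478 = (25*(11*2))*(1/1478) = (25*22)*(1/1478) = 550*(1/1478) = 275/739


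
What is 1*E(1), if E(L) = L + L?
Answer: 2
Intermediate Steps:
E(L) = 2*L
1*E(1) = 1*(2*1) = 1*2 = 2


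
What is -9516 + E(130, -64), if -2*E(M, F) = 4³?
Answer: -9548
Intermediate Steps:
E(M, F) = -32 (E(M, F) = -½*4³ = -½*64 = -32)
-9516 + E(130, -64) = -9516 - 32 = -9548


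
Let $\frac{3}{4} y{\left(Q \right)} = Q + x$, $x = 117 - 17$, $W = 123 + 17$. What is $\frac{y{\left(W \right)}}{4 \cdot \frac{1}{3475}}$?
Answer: $278000$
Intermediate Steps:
$W = 140$
$x = 100$
$y{\left(Q \right)} = \frac{400}{3} + \frac{4 Q}{3}$ ($y{\left(Q \right)} = \frac{4 \left(Q + 100\right)}{3} = \frac{4 \left(100 + Q\right)}{3} = \frac{400}{3} + \frac{4 Q}{3}$)
$\frac{y{\left(W \right)}}{4 \cdot \frac{1}{3475}} = \frac{\frac{400}{3} + \frac{4}{3} \cdot 140}{4 \cdot \frac{1}{3475}} = \frac{\frac{400}{3} + \frac{560}{3}}{4 \cdot \frac{1}{3475}} = \frac{320}{\frac{4}{3475}} = 320 \cdot \frac{3475}{4} = 278000$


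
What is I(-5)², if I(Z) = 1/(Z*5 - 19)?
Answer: 1/1936 ≈ 0.00051653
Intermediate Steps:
I(Z) = 1/(-19 + 5*Z) (I(Z) = 1/(5*Z - 19) = 1/(-19 + 5*Z))
I(-5)² = (1/(-19 + 5*(-5)))² = (1/(-19 - 25))² = (1/(-44))² = (-1/44)² = 1/1936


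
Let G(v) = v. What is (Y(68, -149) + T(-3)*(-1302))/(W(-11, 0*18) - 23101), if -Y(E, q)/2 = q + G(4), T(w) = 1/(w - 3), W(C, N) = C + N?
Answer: -169/7704 ≈ -0.021937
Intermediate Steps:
T(w) = 1/(-3 + w)
Y(E, q) = -8 - 2*q (Y(E, q) = -2*(q + 4) = -2*(4 + q) = -8 - 2*q)
(Y(68, -149) + T(-3)*(-1302))/(W(-11, 0*18) - 23101) = ((-8 - 2*(-149)) - 1302/(-3 - 3))/((-11 + 0*18) - 23101) = ((-8 + 298) - 1302/(-6))/((-11 + 0) - 23101) = (290 - ⅙*(-1302))/(-11 - 23101) = (290 + 217)/(-23112) = 507*(-1/23112) = -169/7704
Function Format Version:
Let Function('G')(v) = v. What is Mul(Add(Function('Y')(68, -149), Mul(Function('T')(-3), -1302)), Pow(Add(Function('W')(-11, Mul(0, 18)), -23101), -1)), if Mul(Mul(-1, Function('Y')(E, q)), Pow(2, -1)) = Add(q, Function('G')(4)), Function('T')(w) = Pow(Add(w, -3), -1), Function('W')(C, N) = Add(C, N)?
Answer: Rational(-169, 7704) ≈ -0.021937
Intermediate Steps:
Function('T')(w) = Pow(Add(-3, w), -1)
Function('Y')(E, q) = Add(-8, Mul(-2, q)) (Function('Y')(E, q) = Mul(-2, Add(q, 4)) = Mul(-2, Add(4, q)) = Add(-8, Mul(-2, q)))
Mul(Add(Function('Y')(68, -149), Mul(Function('T')(-3), -1302)), Pow(Add(Function('W')(-11, Mul(0, 18)), -23101), -1)) = Mul(Add(Add(-8, Mul(-2, -149)), Mul(Pow(Add(-3, -3), -1), -1302)), Pow(Add(Add(-11, Mul(0, 18)), -23101), -1)) = Mul(Add(Add(-8, 298), Mul(Pow(-6, -1), -1302)), Pow(Add(Add(-11, 0), -23101), -1)) = Mul(Add(290, Mul(Rational(-1, 6), -1302)), Pow(Add(-11, -23101), -1)) = Mul(Add(290, 217), Pow(-23112, -1)) = Mul(507, Rational(-1, 23112)) = Rational(-169, 7704)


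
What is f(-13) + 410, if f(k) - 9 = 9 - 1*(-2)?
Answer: 430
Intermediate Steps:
f(k) = 20 (f(k) = 9 + (9 - 1*(-2)) = 9 + (9 + 2) = 9 + 11 = 20)
f(-13) + 410 = 20 + 410 = 430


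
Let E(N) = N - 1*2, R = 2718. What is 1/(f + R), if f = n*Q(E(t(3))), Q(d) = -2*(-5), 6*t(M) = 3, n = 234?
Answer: 1/5058 ≈ 0.00019771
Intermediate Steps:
t(M) = ½ (t(M) = (⅙)*3 = ½)
E(N) = -2 + N (E(N) = N - 2 = -2 + N)
Q(d) = 10
f = 2340 (f = 234*10 = 2340)
1/(f + R) = 1/(2340 + 2718) = 1/5058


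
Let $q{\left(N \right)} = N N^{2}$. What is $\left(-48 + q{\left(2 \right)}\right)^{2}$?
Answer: $1600$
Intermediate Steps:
$q{\left(N \right)} = N^{3}$
$\left(-48 + q{\left(2 \right)}\right)^{2} = \left(-48 + 2^{3}\right)^{2} = \left(-48 + 8\right)^{2} = \left(-40\right)^{2} = 1600$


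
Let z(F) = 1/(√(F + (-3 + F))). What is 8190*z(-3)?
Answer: -2730*I ≈ -2730.0*I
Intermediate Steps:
z(F) = (-3 + 2*F)^(-½) (z(F) = 1/(√(-3 + 2*F)) = (-3 + 2*F)^(-½))
8190*z(-3) = 8190/√(-3 + 2*(-3)) = 8190/√(-3 - 6) = 8190/√(-9) = 8190*(-I/3) = -2730*I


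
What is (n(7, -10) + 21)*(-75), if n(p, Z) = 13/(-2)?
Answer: -2175/2 ≈ -1087.5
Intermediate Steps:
n(p, Z) = -13/2 (n(p, Z) = 13*(-½) = -13/2)
(n(7, -10) + 21)*(-75) = (-13/2 + 21)*(-75) = (29/2)*(-75) = -2175/2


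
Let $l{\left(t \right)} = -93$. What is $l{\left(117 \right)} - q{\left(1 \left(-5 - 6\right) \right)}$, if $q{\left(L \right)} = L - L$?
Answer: $-93$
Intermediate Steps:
$q{\left(L \right)} = 0$
$l{\left(117 \right)} - q{\left(1 \left(-5 - 6\right) \right)} = -93 - 0 = -93 + 0 = -93$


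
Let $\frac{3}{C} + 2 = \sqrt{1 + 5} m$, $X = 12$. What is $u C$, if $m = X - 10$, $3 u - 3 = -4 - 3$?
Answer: $- \frac{2}{5} - \frac{2 \sqrt{6}}{5} \approx -1.3798$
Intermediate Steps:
$u = - \frac{4}{3}$ ($u = 1 + \frac{-4 - 3}{3} = 1 + \frac{1}{3} \left(-7\right) = 1 - \frac{7}{3} = - \frac{4}{3} \approx -1.3333$)
$m = 2$ ($m = 12 - 10 = 2$)
$C = \frac{3}{-2 + 2 \sqrt{6}}$ ($C = \frac{3}{-2 + \sqrt{1 + 5} \cdot 2} = \frac{3}{-2 + \sqrt{6} \cdot 2} = \frac{3}{-2 + 2 \sqrt{6}} \approx 1.0348$)
$u C = - \frac{4 \left(\frac{3}{10} + \frac{3 \sqrt{6}}{10}\right)}{3} = - \frac{2}{5} - \frac{2 \sqrt{6}}{5}$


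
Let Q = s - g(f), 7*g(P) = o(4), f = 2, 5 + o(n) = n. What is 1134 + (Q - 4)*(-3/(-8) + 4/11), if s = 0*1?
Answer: 696789/616 ≈ 1131.2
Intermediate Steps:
o(n) = -5 + n
g(P) = -1/7 (g(P) = (-5 + 4)/7 = (1/7)*(-1) = -1/7)
s = 0
Q = 1/7 (Q = 0 - 1*(-1/7) = 0 + 1/7 = 1/7 ≈ 0.14286)
1134 + (Q - 4)*(-3/(-8) + 4/11) = 1134 + (1/7 - 4)*(-3/(-8) + 4/11) = 1134 - 27*(-3*(-1/8) + 4*(1/11))/7 = 1134 - 27*(3/8 + 4/11)/7 = 1134 - 27/7*65/88 = 1134 - 1755/616 = 696789/616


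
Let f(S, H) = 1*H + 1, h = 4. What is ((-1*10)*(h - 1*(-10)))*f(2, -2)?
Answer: 140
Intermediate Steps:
f(S, H) = 1 + H (f(S, H) = H + 1 = 1 + H)
((-1*10)*(h - 1*(-10)))*f(2, -2) = ((-1*10)*(4 - 1*(-10)))*(1 - 2) = -10*(4 + 10)*(-1) = -10*14*(-1) = -140*(-1) = 140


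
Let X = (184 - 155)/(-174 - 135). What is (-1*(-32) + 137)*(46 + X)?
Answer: 2397265/309 ≈ 7758.1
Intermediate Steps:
X = -29/309 (X = 29/(-309) = 29*(-1/309) = -29/309 ≈ -0.093851)
(-1*(-32) + 137)*(46 + X) = (-1*(-32) + 137)*(46 - 29/309) = (32 + 137)*(14185/309) = 169*(14185/309) = 2397265/309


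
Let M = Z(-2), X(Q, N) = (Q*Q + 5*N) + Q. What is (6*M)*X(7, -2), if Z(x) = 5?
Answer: 1380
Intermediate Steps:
X(Q, N) = Q + Q² + 5*N (X(Q, N) = (Q² + 5*N) + Q = Q + Q² + 5*N)
M = 5
(6*M)*X(7, -2) = (6*5)*(7 + 7² + 5*(-2)) = 30*(7 + 49 - 10) = 30*46 = 1380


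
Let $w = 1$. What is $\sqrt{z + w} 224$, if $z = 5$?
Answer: $224 \sqrt{6} \approx 548.69$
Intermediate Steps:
$\sqrt{z + w} 224 = \sqrt{5 + 1} \cdot 224 = \sqrt{6} \cdot 224 = 224 \sqrt{6}$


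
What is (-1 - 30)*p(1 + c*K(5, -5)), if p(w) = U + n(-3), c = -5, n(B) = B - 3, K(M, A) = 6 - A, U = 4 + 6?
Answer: -124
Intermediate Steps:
U = 10
n(B) = -3 + B
p(w) = 4 (p(w) = 10 + (-3 - 3) = 10 - 6 = 4)
(-1 - 30)*p(1 + c*K(5, -5)) = (-1 - 30)*4 = -31*4 = -124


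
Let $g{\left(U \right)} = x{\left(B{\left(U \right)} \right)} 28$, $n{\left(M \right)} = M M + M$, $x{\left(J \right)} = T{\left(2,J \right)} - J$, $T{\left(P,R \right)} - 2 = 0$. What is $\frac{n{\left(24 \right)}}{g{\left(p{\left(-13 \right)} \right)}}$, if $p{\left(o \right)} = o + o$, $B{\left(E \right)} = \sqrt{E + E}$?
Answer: $\frac{75}{98} + \frac{75 i \sqrt{13}}{98} \approx 0.76531 + 2.7593 i$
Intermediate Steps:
$T{\left(P,R \right)} = 2$ ($T{\left(P,R \right)} = 2 + 0 = 2$)
$B{\left(E \right)} = \sqrt{2} \sqrt{E}$ ($B{\left(E \right)} = \sqrt{2 E} = \sqrt{2} \sqrt{E}$)
$x{\left(J \right)} = 2 - J$
$p{\left(o \right)} = 2 o$
$n{\left(M \right)} = M + M^{2}$ ($n{\left(M \right)} = M^{2} + M = M + M^{2}$)
$g{\left(U \right)} = 56 - 28 \sqrt{2} \sqrt{U}$ ($g{\left(U \right)} = \left(2 - \sqrt{2} \sqrt{U}\right) 28 = 56 - 28 \sqrt{2} \sqrt{U}$)
$\frac{n{\left(24 \right)}}{g{\left(p{\left(-13 \right)} \right)}} = \frac{24 \left(1 + 24\right)}{56 - 28 \sqrt{2} \sqrt{2 \left(-13\right)}} = \frac{24 \cdot 25}{56 - 28 \sqrt{2} \sqrt{-26}} = \frac{600}{56 - 28 \sqrt{2} i \sqrt{26}} = \frac{600}{56 - 56 i \sqrt{13}}$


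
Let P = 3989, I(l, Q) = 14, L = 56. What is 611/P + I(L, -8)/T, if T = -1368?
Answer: 390001/2728476 ≈ 0.14294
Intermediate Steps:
611/P + I(L, -8)/T = 611/3989 + 14/(-1368) = 611*(1/3989) + 14*(-1/1368) = 611/3989 - 7/684 = 390001/2728476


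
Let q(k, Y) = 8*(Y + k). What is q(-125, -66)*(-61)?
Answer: 93208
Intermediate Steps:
q(k, Y) = 8*Y + 8*k
q(-125, -66)*(-61) = (8*(-66) + 8*(-125))*(-61) = (-528 - 1000)*(-61) = -1528*(-61) = 93208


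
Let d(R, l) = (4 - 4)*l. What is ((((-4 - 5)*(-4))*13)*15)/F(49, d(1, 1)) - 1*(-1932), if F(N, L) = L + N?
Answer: 101688/49 ≈ 2075.3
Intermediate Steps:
d(R, l) = 0 (d(R, l) = 0*l = 0)
((((-4 - 5)*(-4))*13)*15)/F(49, d(1, 1)) - 1*(-1932) = ((((-4 - 5)*(-4))*13)*15)/(0 + 49) - 1*(-1932) = ((-9*(-4)*13)*15)/49 + 1932 = ((36*13)*15)*(1/49) + 1932 = (468*15)*(1/49) + 1932 = 7020*(1/49) + 1932 = 7020/49 + 1932 = 101688/49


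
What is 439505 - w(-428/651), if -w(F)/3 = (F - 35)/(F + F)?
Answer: 376285919/856 ≈ 4.3959e+5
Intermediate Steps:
w(F) = -3*(-35 + F)/(2*F) (w(F) = -3*(F - 35)/(F + F) = -3*(-35 + F)/(2*F))
439505 - w(-428/651) = 439505 - 3*(35 - (-428)/651)/(2*((-428/651))) = 439505 - 3*(35 - (-428)/651)/(2*((-428*1/651))) = 439505 - 3*(35 - 1*(-428/651))/(2*(-428/651)) = 439505 - 3*(-651)*(35 + 428/651)/(2*428) = 439505 - 3*(-651)*23213/(2*428*651) = 439505 - 1*(-69639/856) = 439505 + 69639/856 = 376285919/856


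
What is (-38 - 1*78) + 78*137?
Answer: 10570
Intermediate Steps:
(-38 - 1*78) + 78*137 = (-38 - 78) + 10686 = -116 + 10686 = 10570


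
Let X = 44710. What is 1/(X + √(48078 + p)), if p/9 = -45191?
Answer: 44710/1999342741 - 3*I*√39849/1999342741 ≈ 2.2362e-5 - 2.9953e-7*I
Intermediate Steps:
p = -406719 (p = 9*(-45191) = -406719)
1/(X + √(48078 + p)) = 1/(44710 + √(48078 - 406719)) = 1/(44710 + √(-358641)) = 1/(44710 + 3*I*√39849)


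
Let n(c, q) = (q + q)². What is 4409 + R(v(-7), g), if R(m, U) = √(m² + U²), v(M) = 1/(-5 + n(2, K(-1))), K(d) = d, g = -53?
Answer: 4409 + √2810 ≈ 4462.0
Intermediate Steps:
n(c, q) = 4*q² (n(c, q) = (2*q)² = 4*q²)
v(M) = -1 (v(M) = 1/(-5 + 4*(-1)²) = 1/(-5 + 4*1) = 1/(-5 + 4) = 1/(-1) = -1)
R(m, U) = √(U² + m²)
4409 + R(v(-7), g) = 4409 + √((-53)² + (-1)²) = 4409 + √(2809 + 1) = 4409 + √2810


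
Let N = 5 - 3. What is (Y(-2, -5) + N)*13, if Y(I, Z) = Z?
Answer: -39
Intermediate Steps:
N = 2
(Y(-2, -5) + N)*13 = (-5 + 2)*13 = -3*13 = -39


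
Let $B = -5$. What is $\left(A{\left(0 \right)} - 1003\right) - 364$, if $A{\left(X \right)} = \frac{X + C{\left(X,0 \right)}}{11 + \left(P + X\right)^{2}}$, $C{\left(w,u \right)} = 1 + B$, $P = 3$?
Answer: $- \frac{6836}{5} \approx -1367.2$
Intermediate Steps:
$C{\left(w,u \right)} = -4$ ($C{\left(w,u \right)} = 1 - 5 = -4$)
$A{\left(X \right)} = \frac{-4 + X}{11 + \left(3 + X\right)^{2}}$ ($A{\left(X \right)} = \frac{X - 4}{11 + \left(3 + X\right)^{2}} = \frac{-4 + X}{11 + \left(3 + X\right)^{2}}$)
$\left(A{\left(0 \right)} - 1003\right) - 364 = \left(\frac{-4 + 0}{11 + \left(3 + 0\right)^{2}} - 1003\right) - 364 = \left(\frac{1}{11 + 3^{2}} \left(-4\right) - 1003\right) - 364 = \left(\frac{1}{11 + 9} \left(-4\right) - 1003\right) - 364 = \left(\frac{1}{20} \left(-4\right) - 1003\right) - 364 = \left(- \frac{1}{5} - 1003\right) - 364 = - \frac{5016}{5} - 364 = - \frac{6836}{5}$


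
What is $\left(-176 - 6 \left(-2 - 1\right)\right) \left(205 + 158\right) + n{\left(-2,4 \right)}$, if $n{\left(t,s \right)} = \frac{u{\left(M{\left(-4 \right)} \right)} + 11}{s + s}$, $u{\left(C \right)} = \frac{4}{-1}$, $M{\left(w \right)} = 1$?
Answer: $- \frac{458825}{8} \approx -57353.0$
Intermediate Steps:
$u{\left(C \right)} = -4$ ($u{\left(C \right)} = 4 \left(-1\right) = -4$)
$n{\left(t,s \right)} = \frac{7}{2 s}$ ($n{\left(t,s \right)} = \frac{-4 + 11}{s + s} = \frac{7}{2 s}$)
$\left(-176 - 6 \left(-2 - 1\right)\right) \left(205 + 158\right) + n{\left(-2,4 \right)} = \left(-176 - 6 \left(-2 - 1\right)\right) \left(205 + 158\right) + \frac{7}{2 \cdot 4} = \left(-176 - -18\right) 363 + \frac{7}{2} \cdot \frac{1}{4} = \left(-176 + 18\right) 363 + \frac{7}{8} = \left(-158\right) 363 + \frac{7}{8} = -57354 + \frac{7}{8} = - \frac{458825}{8}$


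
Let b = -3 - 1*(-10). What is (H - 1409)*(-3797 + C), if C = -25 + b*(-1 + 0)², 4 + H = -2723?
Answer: 15778840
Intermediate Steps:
b = 7 (b = -3 + 10 = 7)
H = -2727 (H = -4 - 2723 = -2727)
C = -18 (C = -25 + 7*(-1 + 0)² = -25 + 7*(-1)² = -25 + 7*1 = -25 + 7 = -18)
(H - 1409)*(-3797 + C) = (-2727 - 1409)*(-3797 - 18) = -4136*(-3815) = 15778840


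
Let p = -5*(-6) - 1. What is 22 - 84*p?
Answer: -2414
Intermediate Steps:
p = 29 (p = 30 - 1 = 29)
22 - 84*p = 22 - 84*29 = 22 - 2436 = -2414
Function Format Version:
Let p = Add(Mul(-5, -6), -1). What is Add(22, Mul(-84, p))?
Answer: -2414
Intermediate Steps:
p = 29 (p = Add(30, -1) = 29)
Add(22, Mul(-84, p)) = Add(22, Mul(-84, 29)) = Add(22, -2436) = -2414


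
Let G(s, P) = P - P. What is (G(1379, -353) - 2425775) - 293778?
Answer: -2719553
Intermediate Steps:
G(s, P) = 0
(G(1379, -353) - 2425775) - 293778 = (0 - 2425775) - 293778 = -2425775 - 293778 = -2719553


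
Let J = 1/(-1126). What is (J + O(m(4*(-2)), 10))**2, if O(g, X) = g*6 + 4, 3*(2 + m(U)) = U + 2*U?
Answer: 3976185249/1267876 ≈ 3136.1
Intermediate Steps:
m(U) = -2 + U (m(U) = -2 + (U + 2*U)/3 = -2 + (3*U)/3 = -2 + U)
O(g, X) = 4 + 6*g (O(g, X) = 6*g + 4 = 4 + 6*g)
J = -1/1126 ≈ -0.00088810
(J + O(m(4*(-2)), 10))**2 = (-1/1126 + (4 + 6*(-2 + 4*(-2))))**2 = (-1/1126 + (4 + 6*(-2 - 8)))**2 = (-1/1126 + (4 + 6*(-10)))**2 = (-1/1126 + (4 - 60))**2 = (-1/1126 - 56)**2 = (-63057/1126)**2 = 3976185249/1267876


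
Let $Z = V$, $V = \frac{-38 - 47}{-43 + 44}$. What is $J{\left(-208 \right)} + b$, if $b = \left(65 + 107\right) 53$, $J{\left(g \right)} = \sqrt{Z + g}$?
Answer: $9116 + i \sqrt{293} \approx 9116.0 + 17.117 i$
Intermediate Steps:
$V = -85$ ($V = - \frac{85}{1} = \left(-85\right) 1 = -85$)
$Z = -85$
$J{\left(g \right)} = \sqrt{-85 + g}$
$b = 9116$ ($b = 172 \cdot 53 = 9116$)
$J{\left(-208 \right)} + b = \sqrt{-85 - 208} + 9116 = \sqrt{-293} + 9116 = i \sqrt{293} + 9116 = 9116 + i \sqrt{293}$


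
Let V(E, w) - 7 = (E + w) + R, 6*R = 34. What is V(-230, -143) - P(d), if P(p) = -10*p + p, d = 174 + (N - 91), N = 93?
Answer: 3671/3 ≈ 1223.7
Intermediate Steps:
R = 17/3 (R = (⅙)*34 = 17/3 ≈ 5.6667)
V(E, w) = 38/3 + E + w (V(E, w) = 7 + ((E + w) + 17/3) = 7 + (17/3 + E + w) = 38/3 + E + w)
d = 176 (d = 174 + (93 - 91) = 174 + 2 = 176)
P(p) = -9*p
V(-230, -143) - P(d) = (38/3 - 230 - 143) - (-9)*176 = -1081/3 - 1*(-1584) = -1081/3 + 1584 = 3671/3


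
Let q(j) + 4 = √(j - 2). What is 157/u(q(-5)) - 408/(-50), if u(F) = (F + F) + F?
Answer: (-1477*I + 612*√7)/(75*(√7 + 4*I)) ≈ -0.94145 - 6.02*I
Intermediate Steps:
q(j) = -4 + √(-2 + j) (q(j) = -4 + √(j - 2) = -4 + √(-2 + j))
u(F) = 3*F (u(F) = 2*F + F = 3*F)
157/u(q(-5)) - 408/(-50) = 157/((3*(-4 + √(-2 - 5)))) - 408/(-50) = 157/((3*(-4 + √(-7)))) - 408*(-1/50) = 157/((3*(-4 + I*√7))) + 204/25 = 157/(-12 + 3*I*√7) + 204/25 = 204/25 + 157/(-12 + 3*I*√7)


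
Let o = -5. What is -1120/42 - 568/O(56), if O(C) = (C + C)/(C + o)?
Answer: -11983/42 ≈ -285.31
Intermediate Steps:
O(C) = 2*C/(-5 + C) (O(C) = (C + C)/(C - 5) = (2*C)/(-5 + C) = 2*C/(-5 + C))
-1120/42 - 568/O(56) = -1120/42 - 568/(2*56/(-5 + 56)) = -1120*1/42 - 568/(2*56/51) = -80/3 - 568/(2*56*(1/51)) = -80/3 - 568/112/51 = -80/3 - 568*51/112 = -80/3 - 3621/14 = -11983/42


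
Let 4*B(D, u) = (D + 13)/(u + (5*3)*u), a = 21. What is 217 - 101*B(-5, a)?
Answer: 36355/168 ≈ 216.40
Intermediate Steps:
B(D, u) = (13 + D)/(64*u) (B(D, u) = ((D + 13)/(u + (5*3)*u))/4 = ((13 + D)/(u + 15*u))/4 = ((13 + D)/((16*u)))/4 = ((13 + D)*(1/(16*u)))/4 = ((13 + D)/(16*u))/4 = (13 + D)/(64*u))
217 - 101*B(-5, a) = 217 - 101*(13 - 5)/(64*21) = 217 - 101*8/(64*21) = 217 - 101*1/168 = 217 - 101/168 = 36355/168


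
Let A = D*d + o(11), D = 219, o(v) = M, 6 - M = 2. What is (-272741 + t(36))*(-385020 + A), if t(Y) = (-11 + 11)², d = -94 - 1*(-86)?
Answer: 105487491088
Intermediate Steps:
M = 4 (M = 6 - 1*2 = 6 - 2 = 4)
o(v) = 4
d = -8 (d = -94 + 86 = -8)
A = -1748 (A = 219*(-8) + 4 = -1752 + 4 = -1748)
t(Y) = 0 (t(Y) = 0² = 0)
(-272741 + t(36))*(-385020 + A) = (-272741 + 0)*(-385020 - 1748) = -272741*(-386768) = 105487491088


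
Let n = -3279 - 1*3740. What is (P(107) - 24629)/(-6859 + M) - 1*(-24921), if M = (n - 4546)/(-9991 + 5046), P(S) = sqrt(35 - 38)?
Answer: 169019590279/6781238 - 989*I*sqrt(3)/6781238 ≈ 24925.0 - 0.00025261*I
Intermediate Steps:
n = -7019 (n = -3279 - 3740 = -7019)
P(S) = I*sqrt(3) (P(S) = sqrt(-3) = I*sqrt(3))
M = 2313/989 (M = (-7019 - 4546)/(-9991 + 5046) = -11565/(-4945) = -11565*(-1/4945) = 2313/989 ≈ 2.3387)
(P(107) - 24629)/(-6859 + M) - 1*(-24921) = (I*sqrt(3) - 24629)/(-6859 + 2313/989) - 1*(-24921) = (-24629 + I*sqrt(3))/(-6781238/989) + 24921 = (-24629 + I*sqrt(3))*(-989/6781238) + 24921 = (24358081/6781238 - 989*I*sqrt(3)/6781238) + 24921 = 169019590279/6781238 - 989*I*sqrt(3)/6781238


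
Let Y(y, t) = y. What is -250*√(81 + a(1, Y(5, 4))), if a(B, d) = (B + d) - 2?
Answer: -250*√85 ≈ -2304.9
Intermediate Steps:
a(B, d) = -2 + B + d
-250*√(81 + a(1, Y(5, 4))) = -250*√(81 + (-2 + 1 + 5)) = -250*√(81 + 4) = -250*√85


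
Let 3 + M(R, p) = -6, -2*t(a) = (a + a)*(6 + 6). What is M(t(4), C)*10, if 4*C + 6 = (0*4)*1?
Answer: -90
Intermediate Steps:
C = -3/2 (C = -3/2 + ((0*4)*1)/4 = -3/2 + (0*1)/4 = -3/2 + (¼)*0 = -3/2 + 0 = -3/2 ≈ -1.5000)
t(a) = -12*a (t(a) = -(a + a)*(6 + 6)/2 = -2*a*12/2 = -12*a)
M(R, p) = -9 (M(R, p) = -3 - 6 = -9)
M(t(4), C)*10 = -9*10 = -90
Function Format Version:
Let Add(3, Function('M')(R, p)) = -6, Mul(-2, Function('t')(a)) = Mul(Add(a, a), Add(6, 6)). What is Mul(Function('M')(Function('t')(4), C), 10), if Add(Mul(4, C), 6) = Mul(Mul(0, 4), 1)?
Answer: -90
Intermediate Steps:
C = Rational(-3, 2) (C = Add(Rational(-3, 2), Mul(Rational(1, 4), Mul(Mul(0, 4), 1))) = Add(Rational(-3, 2), Mul(Rational(1, 4), Mul(0, 1))) = Add(Rational(-3, 2), Mul(Rational(1, 4), 0)) = Add(Rational(-3, 2), 0) = Rational(-3, 2) ≈ -1.5000)
Function('t')(a) = Mul(-12, a) (Function('t')(a) = Mul(Rational(-1, 2), Mul(Add(a, a), Add(6, 6))) = Mul(Rational(-1, 2), Mul(Mul(2, a), 12)) = Mul(Rational(-1, 2), Mul(24, a)) = Mul(-12, a))
Function('M')(R, p) = -9 (Function('M')(R, p) = Add(-3, -6) = -9)
Mul(Function('M')(Function('t')(4), C), 10) = Mul(-9, 10) = -90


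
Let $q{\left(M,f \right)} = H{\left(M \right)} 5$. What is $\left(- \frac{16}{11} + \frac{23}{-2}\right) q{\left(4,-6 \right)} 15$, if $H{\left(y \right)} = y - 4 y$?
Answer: $\frac{128250}{11} \approx 11659.0$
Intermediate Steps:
$H{\left(y \right)} = - 3 y$
$q{\left(M,f \right)} = - 15 M$ ($q{\left(M,f \right)} = - 3 M 5 = - 15 M$)
$\left(- \frac{16}{11} + \frac{23}{-2}\right) q{\left(4,-6 \right)} 15 = \left(- \frac{16}{11} + \frac{23}{-2}\right) \left(\left(-15\right) 4\right) 15 = \left(\left(-16\right) \frac{1}{11} + 23 \left(- \frac{1}{2}\right)\right) \left(-60\right) 15 = \left(- \frac{16}{11} - \frac{23}{2}\right) \left(-60\right) 15 = \left(- \frac{285}{22}\right) \left(-60\right) 15 = \frac{8550}{11} \cdot 15 = \frac{128250}{11}$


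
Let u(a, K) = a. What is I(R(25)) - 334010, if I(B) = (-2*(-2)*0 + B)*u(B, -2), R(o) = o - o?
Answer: -334010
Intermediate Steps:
R(o) = 0
I(B) = B² (I(B) = (-2*(-2)*0 + B)*B = (4*0 + B)*B = (0 + B)*B = B*B = B²)
I(R(25)) - 334010 = 0² - 334010 = 0 - 334010 = -334010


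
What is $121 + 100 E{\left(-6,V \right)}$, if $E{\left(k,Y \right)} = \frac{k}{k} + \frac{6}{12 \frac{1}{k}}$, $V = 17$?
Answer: $-79$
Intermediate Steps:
$E{\left(k,Y \right)} = 1 + \frac{k}{2}$ ($E{\left(k,Y \right)} = 1 + 6 \frac{k}{12} = 1 + \frac{k}{2}$)
$121 + 100 E{\left(-6,V \right)} = 121 + 100 \left(1 + \frac{1}{2} \left(-6\right)\right) = 121 + 100 \left(1 - 3\right) = 121 + 100 \left(-2\right) = 121 - 200 = -79$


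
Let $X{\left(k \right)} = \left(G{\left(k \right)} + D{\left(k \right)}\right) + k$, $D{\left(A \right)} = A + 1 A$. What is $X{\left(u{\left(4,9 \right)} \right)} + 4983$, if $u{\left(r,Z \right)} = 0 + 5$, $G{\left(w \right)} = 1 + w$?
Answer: $5004$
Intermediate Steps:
$D{\left(A \right)} = 2 A$ ($D{\left(A \right)} = A + A = 2 A$)
$u{\left(r,Z \right)} = 5$
$X{\left(k \right)} = 1 + 4 k$ ($X{\left(k \right)} = \left(\left(1 + k\right) + 2 k\right) + k = \left(1 + 3 k\right) + k = 1 + 4 k$)
$X{\left(u{\left(4,9 \right)} \right)} + 4983 = \left(1 + 4 \cdot 5\right) + 4983 = \left(1 + 20\right) + 4983 = 21 + 4983 = 5004$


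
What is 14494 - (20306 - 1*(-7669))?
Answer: -13481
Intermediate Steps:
14494 - (20306 - 1*(-7669)) = 14494 - (20306 + 7669) = 14494 - 1*27975 = 14494 - 27975 = -13481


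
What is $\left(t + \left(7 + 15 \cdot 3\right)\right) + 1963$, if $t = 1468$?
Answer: $3483$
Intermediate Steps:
$\left(t + \left(7 + 15 \cdot 3\right)\right) + 1963 = \left(1468 + \left(7 + 15 \cdot 3\right)\right) + 1963 = \left(1468 + \left(7 + 45\right)\right) + 1963 = \left(1468 + 52\right) + 1963 = 1520 + 1963 = 3483$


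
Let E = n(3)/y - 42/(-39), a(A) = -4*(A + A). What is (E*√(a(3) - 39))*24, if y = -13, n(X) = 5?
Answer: 648*I*√7/13 ≈ 131.88*I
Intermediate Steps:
a(A) = -8*A
E = 9/13 (E = 5/(-13) - 42/(-39) = 5*(-1/13) - 42*(-1/39) = -5/13 + 14/13 = 9/13 ≈ 0.69231)
(E*√(a(3) - 39))*24 = (9*√(-8*3 - 39)/13)*24 = (9*√(-24 - 39)/13)*24 = (9*√(-63)/13)*24 = (9*(3*I*√7)/13)*24 = (27*I*√7/13)*24 = 648*I*√7/13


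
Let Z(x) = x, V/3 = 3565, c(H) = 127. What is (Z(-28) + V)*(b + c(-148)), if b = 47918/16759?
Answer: 23214709437/16759 ≈ 1.3852e+6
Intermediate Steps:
b = 47918/16759 (b = 47918*(1/16759) = 47918/16759 ≈ 2.8592)
V = 10695 (V = 3*3565 = 10695)
(Z(-28) + V)*(b + c(-148)) = (-28 + 10695)*(47918/16759 + 127) = 10667*(2176311/16759) = 23214709437/16759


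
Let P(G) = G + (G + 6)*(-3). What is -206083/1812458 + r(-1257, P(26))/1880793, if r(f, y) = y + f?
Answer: -390004595585/3408858319194 ≈ -0.11441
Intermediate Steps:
P(G) = -18 - 2*G (P(G) = G + (6 + G)*(-3) = G + (-18 - 3*G) = -18 - 2*G)
r(f, y) = f + y
-206083/1812458 + r(-1257, P(26))/1880793 = -206083/1812458 + (-1257 + (-18 - 2*26))/1880793 = -206083*1/1812458 + (-1257 + (-18 - 52))*(1/1880793) = -206083/1812458 + (-1257 - 70)*(1/1880793) = -206083/1812458 - 1327*1/1880793 = -206083/1812458 - 1327/1880793 = -390004595585/3408858319194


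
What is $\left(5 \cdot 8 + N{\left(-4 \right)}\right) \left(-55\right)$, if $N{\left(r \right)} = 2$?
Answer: $-2310$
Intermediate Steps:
$\left(5 \cdot 8 + N{\left(-4 \right)}\right) \left(-55\right) = \left(5 \cdot 8 + 2\right) \left(-55\right) = \left(40 + 2\right) \left(-55\right) = 42 \left(-55\right) = -2310$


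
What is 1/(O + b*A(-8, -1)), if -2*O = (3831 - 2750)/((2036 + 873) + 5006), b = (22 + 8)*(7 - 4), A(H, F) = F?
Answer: -15830/1425781 ≈ -0.011103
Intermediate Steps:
b = 90 (b = 30*3 = 90)
O = -1081/15830 (O = -(3831 - 2750)/(2*((2036 + 873) + 5006)) = -1081/(2*(2909 + 5006)) = -1081/(2*7915) = -½*1081/7915 = -1081/15830 ≈ -0.068288)
1/(O + b*A(-8, -1)) = 1/(-1081/15830 + 90*(-1)) = 1/(-1081/15830 - 90) = 1/(-1425781/15830) = -15830/1425781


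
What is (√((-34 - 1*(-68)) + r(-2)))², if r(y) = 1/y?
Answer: 67/2 ≈ 33.500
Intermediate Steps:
(√((-34 - 1*(-68)) + r(-2)))² = (√((-34 - 1*(-68)) + 1/(-2)))² = (√((-34 + 68) - ½))² = (√(34 - ½))² = (√(67/2))² = (√134/2)² = 67/2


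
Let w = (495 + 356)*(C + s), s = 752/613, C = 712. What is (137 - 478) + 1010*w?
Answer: 375784439047/613 ≈ 6.1302e+8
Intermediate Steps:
s = 752/613 (s = 752*(1/613) = 752/613 ≈ 1.2268)
w = 372064008/613 (w = (495 + 356)*(712 + 752/613) = 851*(437208/613) = 372064008/613 ≈ 6.0696e+5)
(137 - 478) + 1010*w = (137 - 478) + 1010*(372064008/613) = -341 + 375784648080/613 = 375784439047/613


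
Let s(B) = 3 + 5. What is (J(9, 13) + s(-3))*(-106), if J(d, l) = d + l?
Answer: -3180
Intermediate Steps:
s(B) = 8
(J(9, 13) + s(-3))*(-106) = ((9 + 13) + 8)*(-106) = (22 + 8)*(-106) = 30*(-106) = -3180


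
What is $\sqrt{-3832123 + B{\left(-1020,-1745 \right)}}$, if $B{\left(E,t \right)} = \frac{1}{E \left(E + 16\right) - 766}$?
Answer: $\frac{i \sqrt{4012890153326587994}}{1023314} \approx 1957.6 i$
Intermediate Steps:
$B{\left(E,t \right)} = \frac{1}{-766 + E \left(16 + E\right)}$ ($B{\left(E,t \right)} = \frac{1}{E \left(16 + E\right) - 766} = \frac{1}{-766 + E \left(16 + E\right)}$)
$\sqrt{-3832123 + B{\left(-1020,-1745 \right)}} = \sqrt{-3832123 + \frac{1}{-766 + \left(-1020\right)^{2} + 16 \left(-1020\right)}} = \sqrt{-3832123 + \frac{1}{-766 + 1040400 - 16320}} = \sqrt{-3832123 + \frac{1}{1023314}} = \sqrt{- \frac{3921465115621}{1023314}} = \frac{i \sqrt{4012890153326587994}}{1023314}$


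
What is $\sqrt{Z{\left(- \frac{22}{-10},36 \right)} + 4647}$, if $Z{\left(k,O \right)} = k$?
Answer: $\frac{\sqrt{116230}}{5} \approx 68.185$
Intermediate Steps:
$\sqrt{Z{\left(- \frac{22}{-10},36 \right)} + 4647} = \sqrt{- \frac{22}{-10} + 4647} = \sqrt{\left(-22\right) \left(- \frac{1}{10}\right) + 4647} = \sqrt{\frac{11}{5} + 4647} = \sqrt{\frac{23246}{5}} = \frac{\sqrt{116230}}{5}$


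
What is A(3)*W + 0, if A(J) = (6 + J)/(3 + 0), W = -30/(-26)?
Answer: 45/13 ≈ 3.4615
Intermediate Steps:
W = 15/13 (W = -30*(-1/26) = 15/13 ≈ 1.1538)
A(J) = 2 + J/3 (A(J) = (6 + J)/3 = (6 + J)*(1/3) = 2 + J/3)
A(3)*W + 0 = (2 + (1/3)*3)*(15/13) + 0 = (2 + 1)*(15/13) + 0 = 3*(15/13) + 0 = 45/13 + 0 = 45/13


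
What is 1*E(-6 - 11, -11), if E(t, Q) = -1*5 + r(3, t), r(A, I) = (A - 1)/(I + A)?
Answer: -36/7 ≈ -5.1429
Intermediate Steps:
r(A, I) = (-1 + A)/(A + I)
E(t, Q) = -5 + 2/(3 + t) (E(t, Q) = -1*5 + (-1 + 3)/(3 + t) = -5 + 2/(3 + t))
1*E(-6 - 11, -11) = 1*((-13 - 5*(-6 - 11))/(3 + (-6 - 11))) = 1*((-13 - 5*(-17))/(3 - 17)) = 1*((-13 + 85)/(-14)) = 1*(-1/14*72) = 1*(-36/7) = -36/7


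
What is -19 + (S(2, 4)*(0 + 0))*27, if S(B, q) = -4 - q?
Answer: -19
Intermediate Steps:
-19 + (S(2, 4)*(0 + 0))*27 = -19 + ((-4 - 1*4)*(0 + 0))*27 = -19 + ((-4 - 4)*0)*27 = -19 - 8*0*27 = -19 + 0*27 = -19 + 0 = -19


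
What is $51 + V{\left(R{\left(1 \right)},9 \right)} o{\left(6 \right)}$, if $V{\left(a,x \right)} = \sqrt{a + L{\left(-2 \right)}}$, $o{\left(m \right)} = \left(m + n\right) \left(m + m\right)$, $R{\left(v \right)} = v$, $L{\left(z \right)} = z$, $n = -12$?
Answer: $51 - 72 i \approx 51.0 - 72.0 i$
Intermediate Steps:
$o{\left(m \right)} = 2 m \left(-12 + m\right)$ ($o{\left(m \right)} = \left(m - 12\right) \left(m + m\right) = \left(-12 + m\right) 2 m = 2 m \left(-12 + m\right)$)
$V{\left(a,x \right)} = \sqrt{-2 + a}$ ($V{\left(a,x \right)} = \sqrt{a - 2} = \sqrt{-2 + a}$)
$51 + V{\left(R{\left(1 \right)},9 \right)} o{\left(6 \right)} = 51 + \sqrt{-2 + 1} \cdot 2 \cdot 6 \left(-12 + 6\right) = 51 + \sqrt{-1} \cdot 2 \cdot 6 \left(-6\right) = 51 + i \left(-72\right) = 51 - 72 i$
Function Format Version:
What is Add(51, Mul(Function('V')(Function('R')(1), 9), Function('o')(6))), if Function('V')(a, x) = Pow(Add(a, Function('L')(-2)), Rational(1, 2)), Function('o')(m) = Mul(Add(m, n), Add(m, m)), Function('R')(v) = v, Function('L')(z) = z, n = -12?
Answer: Add(51, Mul(-72, I)) ≈ Add(51.000, Mul(-72.000, I))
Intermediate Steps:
Function('o')(m) = Mul(2, m, Add(-12, m)) (Function('o')(m) = Mul(Add(m, -12), Add(m, m)) = Mul(Add(-12, m), Mul(2, m)) = Mul(2, m, Add(-12, m)))
Function('V')(a, x) = Pow(Add(-2, a), Rational(1, 2)) (Function('V')(a, x) = Pow(Add(a, -2), Rational(1, 2)) = Pow(Add(-2, a), Rational(1, 2)))
Add(51, Mul(Function('V')(Function('R')(1), 9), Function('o')(6))) = Add(51, Mul(Pow(Add(-2, 1), Rational(1, 2)), Mul(2, 6, Add(-12, 6)))) = Add(51, Mul(Pow(-1, Rational(1, 2)), Mul(2, 6, -6))) = Add(51, Mul(I, -72)) = Add(51, Mul(-72, I))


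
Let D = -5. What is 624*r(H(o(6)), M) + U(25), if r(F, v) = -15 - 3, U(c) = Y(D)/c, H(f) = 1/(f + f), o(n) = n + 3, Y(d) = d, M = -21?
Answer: -56161/5 ≈ -11232.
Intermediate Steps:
o(n) = 3 + n
H(f) = 1/(2*f)
U(c) = -5/c
r(F, v) = -18
624*r(H(o(6)), M) + U(25) = 624*(-18) - 5/25 = -11232 - 5*1/25 = -11232 - 1/5 = -56161/5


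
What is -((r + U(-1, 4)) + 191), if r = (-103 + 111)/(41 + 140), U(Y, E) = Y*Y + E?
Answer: -35484/181 ≈ -196.04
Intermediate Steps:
U(Y, E) = E + Y**2 (U(Y, E) = Y**2 + E = E + Y**2)
r = 8/181 ≈ 0.044199
-((r + U(-1, 4)) + 191) = -((8/181 + (4 + (-1)**2)) + 191) = -((8/181 + (4 + 1)) + 191) = -((8/181 + 5) + 191) = -(913/181 + 191) = -1*35484/181 = -35484/181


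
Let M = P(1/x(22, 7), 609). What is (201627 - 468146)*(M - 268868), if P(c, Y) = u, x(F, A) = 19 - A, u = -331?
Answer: 71746648281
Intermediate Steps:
P(c, Y) = -331
M = -331
(201627 - 468146)*(M - 268868) = (201627 - 468146)*(-331 - 268868) = -266519*(-269199) = 71746648281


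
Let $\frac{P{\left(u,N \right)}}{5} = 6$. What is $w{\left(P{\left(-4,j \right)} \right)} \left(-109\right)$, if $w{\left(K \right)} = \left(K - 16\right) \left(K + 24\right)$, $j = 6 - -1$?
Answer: $-82404$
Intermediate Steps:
$j = 7$ ($j = 6 + 1 = 7$)
$P{\left(u,N \right)} = 30$ ($P{\left(u,N \right)} = 5 \cdot 6 = 30$)
$w{\left(K \right)} = \left(-16 + K\right) \left(24 + K\right)$
$w{\left(P{\left(-4,j \right)} \right)} \left(-109\right) = \left(-384 + 30^{2} + 8 \cdot 30\right) \left(-109\right) = \left(-384 + 900 + 240\right) \left(-109\right) = 756 \left(-109\right) = -82404$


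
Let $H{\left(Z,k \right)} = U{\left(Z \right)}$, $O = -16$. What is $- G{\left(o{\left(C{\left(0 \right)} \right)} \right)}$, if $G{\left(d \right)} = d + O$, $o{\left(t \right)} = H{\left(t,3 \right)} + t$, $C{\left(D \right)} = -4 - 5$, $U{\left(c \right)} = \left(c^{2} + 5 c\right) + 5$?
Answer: $-16$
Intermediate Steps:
$U{\left(c \right)} = 5 + c^{2} + 5 c$
$H{\left(Z,k \right)} = 5 + Z^{2} + 5 Z$
$C{\left(D \right)} = -9$ ($C{\left(D \right)} = -4 - 5 = -9$)
$o{\left(t \right)} = 5 + t^{2} + 6 t$ ($o{\left(t \right)} = \left(5 + t^{2} + 5 t\right) + t = 5 + t^{2} + 6 t$)
$G{\left(d \right)} = -16 + d$ ($G{\left(d \right)} = d - 16 = -16 + d$)
$- G{\left(o{\left(C{\left(0 \right)} \right)} \right)} = - (-16 + \left(5 + \left(-9\right)^{2} + 6 \left(-9\right)\right)) = - (-16 + \left(5 + 81 - 54\right)) = - (-16 + 32) = \left(-1\right) 16 = -16$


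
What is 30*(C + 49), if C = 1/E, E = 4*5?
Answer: 2943/2 ≈ 1471.5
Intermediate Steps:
E = 20
C = 1/20 ≈ 0.050000
30*(C + 49) = 30*(1/20 + 49) = 30*(981/20) = 2943/2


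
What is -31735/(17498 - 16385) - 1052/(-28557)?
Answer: -301695173/10594647 ≈ -28.476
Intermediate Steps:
-31735/(17498 - 16385) - 1052/(-28557) = -31735/1113 - 1052*(-1/28557) = -31735*1/1113 + 1052/28557 = -31735/1113 + 1052/28557 = -301695173/10594647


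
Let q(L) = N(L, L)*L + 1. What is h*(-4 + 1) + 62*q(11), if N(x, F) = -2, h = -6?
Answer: -1284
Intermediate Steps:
q(L) = 1 - 2*L (q(L) = -2*L + 1 = 1 - 2*L)
h*(-4 + 1) + 62*q(11) = -6*(-4 + 1) + 62*(1 - 2*11) = -6*(-3) + 62*(1 - 22) = 18 + 62*(-21) = 18 - 1302 = -1284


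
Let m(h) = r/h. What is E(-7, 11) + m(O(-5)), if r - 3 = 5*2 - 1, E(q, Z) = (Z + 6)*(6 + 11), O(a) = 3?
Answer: 293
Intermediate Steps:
E(q, Z) = 102 + 17*Z (E(q, Z) = (6 + Z)*17 = 102 + 17*Z)
r = 12 (r = 3 + (5*2 - 1) = 3 + (10 - 1) = 3 + 9 = 12)
m(h) = 12/h
E(-7, 11) + m(O(-5)) = (102 + 17*11) + 12/3 = (102 + 187) + 12*(1/3) = 289 + 4 = 293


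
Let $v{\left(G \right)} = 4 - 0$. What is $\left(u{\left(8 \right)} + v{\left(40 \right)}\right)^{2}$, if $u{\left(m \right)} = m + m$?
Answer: $400$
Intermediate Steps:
$u{\left(m \right)} = 2 m$
$v{\left(G \right)} = 4$ ($v{\left(G \right)} = 4 + 0 = 4$)
$\left(u{\left(8 \right)} + v{\left(40 \right)}\right)^{2} = \left(2 \cdot 8 + 4\right)^{2} = \left(16 + 4\right)^{2} = 20^{2} = 400$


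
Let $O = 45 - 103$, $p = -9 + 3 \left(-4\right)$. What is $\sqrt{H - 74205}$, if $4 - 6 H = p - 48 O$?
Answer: $\frac{i \sqrt{2687934}}{6} \approx 273.25 i$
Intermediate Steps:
$p = -21$ ($p = -9 - 12 = -21$)
$O = -58$ ($O = 45 - 103 = -58$)
$H = - \frac{2759}{6}$ ($H = \frac{2}{3} - \frac{-21 - -2784}{6} = \frac{2}{3} - \frac{-21 + 2784}{6} = \frac{2}{3} - \frac{921}{2} = - \frac{2759}{6} \approx -459.83$)
$\sqrt{H - 74205} = \sqrt{- \frac{2759}{6} - 74205} = \sqrt{- \frac{447989}{6}} = \frac{i \sqrt{2687934}}{6}$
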